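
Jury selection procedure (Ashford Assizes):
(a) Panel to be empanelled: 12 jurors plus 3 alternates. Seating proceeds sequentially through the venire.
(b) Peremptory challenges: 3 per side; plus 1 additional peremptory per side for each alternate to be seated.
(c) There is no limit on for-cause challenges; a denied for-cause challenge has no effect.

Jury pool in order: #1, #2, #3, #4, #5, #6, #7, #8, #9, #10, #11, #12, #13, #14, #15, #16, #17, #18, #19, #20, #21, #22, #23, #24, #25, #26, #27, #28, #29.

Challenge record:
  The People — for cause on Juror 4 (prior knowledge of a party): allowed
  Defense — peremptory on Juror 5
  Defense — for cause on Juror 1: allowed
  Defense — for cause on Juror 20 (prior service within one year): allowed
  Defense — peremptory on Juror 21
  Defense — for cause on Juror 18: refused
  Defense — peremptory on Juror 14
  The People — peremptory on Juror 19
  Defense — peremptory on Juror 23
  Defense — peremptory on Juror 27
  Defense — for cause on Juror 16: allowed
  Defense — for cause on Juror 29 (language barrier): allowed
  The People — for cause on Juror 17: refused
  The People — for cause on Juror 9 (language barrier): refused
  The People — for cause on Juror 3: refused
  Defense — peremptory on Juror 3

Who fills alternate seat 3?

25

Removed: #1, #3, #4, #5, #14, #16, #19, #20, #21, #23, #27, #29. (#9, #17, #18 stay — for-cause denied.)
Seating in order: seats 1–12 → #2, #6, #7, #8, #9, #10, #11, #12, #13, #15, #17, #18; alternates → #22, #24, #25.
So alternate 3 is #25.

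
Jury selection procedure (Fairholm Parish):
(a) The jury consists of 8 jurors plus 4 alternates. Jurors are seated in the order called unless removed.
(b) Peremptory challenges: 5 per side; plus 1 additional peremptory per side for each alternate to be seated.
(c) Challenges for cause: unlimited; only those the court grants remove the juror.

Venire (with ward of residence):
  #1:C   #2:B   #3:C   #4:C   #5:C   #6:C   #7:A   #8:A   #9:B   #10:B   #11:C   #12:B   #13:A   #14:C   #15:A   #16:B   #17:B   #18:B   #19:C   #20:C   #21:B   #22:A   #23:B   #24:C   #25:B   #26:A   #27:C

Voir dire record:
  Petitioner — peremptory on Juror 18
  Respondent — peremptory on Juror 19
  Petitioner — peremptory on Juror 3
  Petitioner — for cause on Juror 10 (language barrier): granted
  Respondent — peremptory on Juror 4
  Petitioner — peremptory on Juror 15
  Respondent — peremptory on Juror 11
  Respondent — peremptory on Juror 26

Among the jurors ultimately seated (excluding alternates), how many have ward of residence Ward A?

2

Removed: #3, #4, #10, #11, #15, #18, #19, #26.
Seated jurors 1–8: #1, #2, #5, #6, #7, #8, #9, #12 (alternates #13, #14, #16, #17 not counted).
Of those, in Ward A: #7, #8 → 2.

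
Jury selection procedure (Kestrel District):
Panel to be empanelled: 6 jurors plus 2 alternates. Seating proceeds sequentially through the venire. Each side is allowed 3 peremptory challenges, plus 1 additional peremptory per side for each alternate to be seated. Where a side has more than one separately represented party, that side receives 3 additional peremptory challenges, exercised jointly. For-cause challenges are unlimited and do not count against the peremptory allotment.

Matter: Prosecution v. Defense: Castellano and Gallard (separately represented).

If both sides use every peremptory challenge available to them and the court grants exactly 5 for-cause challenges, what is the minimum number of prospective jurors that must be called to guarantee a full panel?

26

Seats to fill: 6 + 2 alternates = 8.
Peremptories — Prosecution: 3 + 1×2 = 5; Defense: 3 + 1×2 + 3 = 8; total 13.
For-cause removals: 5.
Minimum venire: 8 + 13 + 5 = 26.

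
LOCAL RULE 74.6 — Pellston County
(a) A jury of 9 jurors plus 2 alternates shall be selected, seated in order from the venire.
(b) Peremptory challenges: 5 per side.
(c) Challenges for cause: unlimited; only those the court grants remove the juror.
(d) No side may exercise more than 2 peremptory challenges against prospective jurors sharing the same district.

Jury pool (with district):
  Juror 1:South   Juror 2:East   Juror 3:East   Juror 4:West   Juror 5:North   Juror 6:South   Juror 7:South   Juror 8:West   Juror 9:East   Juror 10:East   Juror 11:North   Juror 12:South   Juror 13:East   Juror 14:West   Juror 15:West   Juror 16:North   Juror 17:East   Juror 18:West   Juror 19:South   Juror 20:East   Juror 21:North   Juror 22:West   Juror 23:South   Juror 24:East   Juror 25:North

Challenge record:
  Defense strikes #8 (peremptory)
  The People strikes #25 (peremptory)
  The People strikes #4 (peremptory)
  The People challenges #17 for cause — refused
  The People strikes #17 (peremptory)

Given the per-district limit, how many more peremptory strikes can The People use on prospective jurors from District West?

The People peremptories so far: #25, #4, #17 — 3 of 5 used, 2 left overall.
Against District West: #4 — 1 used; per-district cap 2 leaves 1.
Binding limit: min(2, 1) = 1.

1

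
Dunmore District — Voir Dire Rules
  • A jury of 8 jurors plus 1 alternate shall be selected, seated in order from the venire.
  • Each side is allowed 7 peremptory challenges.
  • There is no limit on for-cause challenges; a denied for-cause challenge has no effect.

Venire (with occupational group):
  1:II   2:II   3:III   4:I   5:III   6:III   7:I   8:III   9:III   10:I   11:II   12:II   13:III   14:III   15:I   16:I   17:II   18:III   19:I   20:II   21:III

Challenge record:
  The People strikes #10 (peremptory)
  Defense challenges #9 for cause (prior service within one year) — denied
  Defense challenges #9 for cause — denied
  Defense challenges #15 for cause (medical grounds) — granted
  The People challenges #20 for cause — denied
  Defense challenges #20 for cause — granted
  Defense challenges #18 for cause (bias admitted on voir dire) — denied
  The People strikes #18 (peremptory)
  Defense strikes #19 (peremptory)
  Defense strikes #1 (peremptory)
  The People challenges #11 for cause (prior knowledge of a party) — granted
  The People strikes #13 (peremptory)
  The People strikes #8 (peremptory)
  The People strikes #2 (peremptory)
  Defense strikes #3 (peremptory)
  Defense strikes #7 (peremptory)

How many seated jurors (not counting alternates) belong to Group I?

Removed: #1, #2, #3, #7, #8, #10, #11, #13, #15, #18, #19, #20.
Seated jurors 1–8: #4, #5, #6, #9, #12, #14, #16, #17 (alternates #21 not counted).
Of those, in Group I: #4, #16 → 2.

2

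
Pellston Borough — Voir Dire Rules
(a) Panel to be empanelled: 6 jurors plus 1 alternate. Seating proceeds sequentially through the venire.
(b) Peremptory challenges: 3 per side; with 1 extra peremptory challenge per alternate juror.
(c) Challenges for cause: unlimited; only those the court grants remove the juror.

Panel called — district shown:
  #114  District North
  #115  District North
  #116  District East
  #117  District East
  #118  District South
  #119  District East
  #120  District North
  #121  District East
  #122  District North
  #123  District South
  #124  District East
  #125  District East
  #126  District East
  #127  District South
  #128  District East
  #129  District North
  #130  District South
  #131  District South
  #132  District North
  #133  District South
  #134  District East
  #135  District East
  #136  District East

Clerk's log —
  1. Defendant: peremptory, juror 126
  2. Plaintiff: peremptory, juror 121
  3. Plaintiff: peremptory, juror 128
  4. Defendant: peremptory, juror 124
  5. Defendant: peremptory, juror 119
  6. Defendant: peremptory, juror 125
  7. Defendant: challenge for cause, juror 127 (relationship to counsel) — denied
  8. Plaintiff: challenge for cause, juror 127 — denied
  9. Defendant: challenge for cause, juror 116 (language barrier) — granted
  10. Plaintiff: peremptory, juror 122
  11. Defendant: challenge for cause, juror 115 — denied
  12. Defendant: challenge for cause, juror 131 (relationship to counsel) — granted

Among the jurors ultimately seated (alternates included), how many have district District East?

Removed: #116, #119, #121, #122, #124, #125, #126, #128, #131.
Seated (7 incl. alternates): #114, #115, #117, #118, #120, #123, #127.
Of those, in District East: #117 → 1.

1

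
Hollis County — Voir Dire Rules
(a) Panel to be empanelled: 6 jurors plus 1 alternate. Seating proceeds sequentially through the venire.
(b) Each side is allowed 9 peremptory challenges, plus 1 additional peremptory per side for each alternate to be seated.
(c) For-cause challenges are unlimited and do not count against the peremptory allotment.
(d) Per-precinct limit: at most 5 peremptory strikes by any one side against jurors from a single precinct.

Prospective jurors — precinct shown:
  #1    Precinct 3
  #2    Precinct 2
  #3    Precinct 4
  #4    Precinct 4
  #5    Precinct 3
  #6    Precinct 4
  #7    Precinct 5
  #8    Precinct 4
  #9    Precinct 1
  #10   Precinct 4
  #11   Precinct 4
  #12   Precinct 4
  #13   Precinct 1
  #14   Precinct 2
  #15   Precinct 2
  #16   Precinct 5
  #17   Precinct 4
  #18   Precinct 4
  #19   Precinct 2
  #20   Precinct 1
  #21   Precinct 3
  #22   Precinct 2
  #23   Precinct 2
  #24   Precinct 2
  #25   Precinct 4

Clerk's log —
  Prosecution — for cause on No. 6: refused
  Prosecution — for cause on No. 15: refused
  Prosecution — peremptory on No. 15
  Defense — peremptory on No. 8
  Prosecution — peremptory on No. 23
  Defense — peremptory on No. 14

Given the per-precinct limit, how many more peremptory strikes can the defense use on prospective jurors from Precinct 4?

4

Defense peremptories so far: #8, #14 — 2 of 10 used, 8 left overall.
Against Precinct 4: #8 — 1 used; per-precinct cap 5 leaves 4.
Binding limit: min(8, 4) = 4.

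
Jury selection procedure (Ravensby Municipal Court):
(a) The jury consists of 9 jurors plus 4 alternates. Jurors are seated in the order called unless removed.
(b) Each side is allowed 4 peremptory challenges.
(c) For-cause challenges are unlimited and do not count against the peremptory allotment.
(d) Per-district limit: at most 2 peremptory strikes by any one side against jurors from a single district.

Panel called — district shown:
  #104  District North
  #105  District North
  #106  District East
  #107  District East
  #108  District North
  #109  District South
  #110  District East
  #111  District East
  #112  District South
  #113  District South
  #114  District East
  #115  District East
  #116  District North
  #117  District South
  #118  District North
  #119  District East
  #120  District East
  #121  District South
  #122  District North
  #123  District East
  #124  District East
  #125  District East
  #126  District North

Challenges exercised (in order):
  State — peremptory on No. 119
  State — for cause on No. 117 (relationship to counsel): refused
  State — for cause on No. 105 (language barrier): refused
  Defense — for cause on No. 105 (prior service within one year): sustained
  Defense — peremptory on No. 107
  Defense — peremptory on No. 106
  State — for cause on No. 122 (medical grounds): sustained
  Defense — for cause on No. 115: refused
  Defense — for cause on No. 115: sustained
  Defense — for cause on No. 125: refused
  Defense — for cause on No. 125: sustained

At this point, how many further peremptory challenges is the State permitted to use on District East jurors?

State peremptories so far: #119 — 1 of 4 used, 3 left overall.
Against District East: #119 — 1 used; per-district cap 2 leaves 1.
Binding limit: min(3, 1) = 1.

1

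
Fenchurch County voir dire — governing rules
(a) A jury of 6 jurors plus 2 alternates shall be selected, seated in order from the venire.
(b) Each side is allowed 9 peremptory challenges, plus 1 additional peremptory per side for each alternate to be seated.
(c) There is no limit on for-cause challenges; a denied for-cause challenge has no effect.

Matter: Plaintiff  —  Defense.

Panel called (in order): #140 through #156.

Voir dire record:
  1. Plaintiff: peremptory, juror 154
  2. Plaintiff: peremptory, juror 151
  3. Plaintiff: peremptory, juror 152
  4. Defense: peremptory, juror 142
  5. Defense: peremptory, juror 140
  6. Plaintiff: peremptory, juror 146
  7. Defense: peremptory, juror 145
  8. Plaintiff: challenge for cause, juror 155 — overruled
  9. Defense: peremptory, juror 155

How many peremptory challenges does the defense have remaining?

Defense allotment: 9 base + 1 × 2 alternates = 11.
Defense peremptories used: #142, #140, #145, #155 — 4.
Remaining: 11 − 4 = 7.

7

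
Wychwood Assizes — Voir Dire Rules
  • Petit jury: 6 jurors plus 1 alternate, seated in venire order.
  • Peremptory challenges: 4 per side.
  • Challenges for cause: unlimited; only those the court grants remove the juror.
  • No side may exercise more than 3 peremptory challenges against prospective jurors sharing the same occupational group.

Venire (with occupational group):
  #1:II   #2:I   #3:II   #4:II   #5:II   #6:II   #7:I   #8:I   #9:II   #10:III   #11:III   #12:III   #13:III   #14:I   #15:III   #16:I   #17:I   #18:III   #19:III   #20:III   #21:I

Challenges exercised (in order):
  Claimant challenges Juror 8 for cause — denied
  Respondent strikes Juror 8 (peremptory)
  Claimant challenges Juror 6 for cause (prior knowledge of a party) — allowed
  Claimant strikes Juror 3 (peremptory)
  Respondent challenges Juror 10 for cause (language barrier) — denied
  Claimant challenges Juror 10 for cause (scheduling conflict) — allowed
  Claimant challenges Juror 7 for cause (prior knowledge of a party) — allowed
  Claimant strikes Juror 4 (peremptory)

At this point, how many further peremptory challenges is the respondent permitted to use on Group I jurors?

2

Respondent peremptories so far: #8 — 1 of 4 used, 3 left overall.
Against Group I: #8 — 1 used; per-group cap 3 leaves 2.
Binding limit: min(3, 2) = 2.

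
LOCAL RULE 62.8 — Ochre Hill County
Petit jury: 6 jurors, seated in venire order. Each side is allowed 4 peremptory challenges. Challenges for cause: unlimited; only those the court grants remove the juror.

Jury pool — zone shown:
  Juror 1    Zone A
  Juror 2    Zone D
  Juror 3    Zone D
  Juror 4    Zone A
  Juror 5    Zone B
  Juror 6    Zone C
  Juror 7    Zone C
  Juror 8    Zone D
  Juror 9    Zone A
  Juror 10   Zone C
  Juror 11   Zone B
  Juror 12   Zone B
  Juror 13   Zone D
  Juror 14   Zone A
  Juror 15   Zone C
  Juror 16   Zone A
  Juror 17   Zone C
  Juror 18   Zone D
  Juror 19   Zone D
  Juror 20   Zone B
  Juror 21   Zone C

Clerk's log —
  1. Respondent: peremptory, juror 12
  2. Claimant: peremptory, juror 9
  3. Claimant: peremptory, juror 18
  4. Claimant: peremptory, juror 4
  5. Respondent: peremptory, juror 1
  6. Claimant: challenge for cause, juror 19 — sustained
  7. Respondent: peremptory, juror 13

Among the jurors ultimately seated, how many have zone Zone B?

Removed: #1, #4, #9, #12, #13, #18, #19.
Seated jurors 1–6: #2, #3, #5, #6, #7, #8.
Of those, in Zone B: #5 → 1.

1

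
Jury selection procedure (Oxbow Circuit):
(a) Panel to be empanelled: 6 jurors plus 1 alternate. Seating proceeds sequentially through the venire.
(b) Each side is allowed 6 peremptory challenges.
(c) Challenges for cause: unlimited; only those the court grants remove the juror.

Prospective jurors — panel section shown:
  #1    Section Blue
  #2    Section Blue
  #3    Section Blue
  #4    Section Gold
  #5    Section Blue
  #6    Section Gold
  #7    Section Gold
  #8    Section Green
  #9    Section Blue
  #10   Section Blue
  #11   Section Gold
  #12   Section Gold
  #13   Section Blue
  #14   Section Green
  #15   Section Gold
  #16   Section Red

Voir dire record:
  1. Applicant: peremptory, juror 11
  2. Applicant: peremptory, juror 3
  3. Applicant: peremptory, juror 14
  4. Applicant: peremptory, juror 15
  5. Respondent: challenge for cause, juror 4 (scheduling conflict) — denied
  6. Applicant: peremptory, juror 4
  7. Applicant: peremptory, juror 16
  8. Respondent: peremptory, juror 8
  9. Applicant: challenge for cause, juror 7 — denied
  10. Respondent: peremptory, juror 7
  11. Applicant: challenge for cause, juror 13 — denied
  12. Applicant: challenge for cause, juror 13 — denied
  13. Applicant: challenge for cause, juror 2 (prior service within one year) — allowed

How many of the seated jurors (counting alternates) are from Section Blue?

Removed: #2, #3, #4, #7, #8, #11, #14, #15, #16.
Seated (7 incl. alternates): #1, #5, #6, #9, #10, #12, #13.
Of those, in Section Blue: #1, #5, #9, #10, #13 → 5.

5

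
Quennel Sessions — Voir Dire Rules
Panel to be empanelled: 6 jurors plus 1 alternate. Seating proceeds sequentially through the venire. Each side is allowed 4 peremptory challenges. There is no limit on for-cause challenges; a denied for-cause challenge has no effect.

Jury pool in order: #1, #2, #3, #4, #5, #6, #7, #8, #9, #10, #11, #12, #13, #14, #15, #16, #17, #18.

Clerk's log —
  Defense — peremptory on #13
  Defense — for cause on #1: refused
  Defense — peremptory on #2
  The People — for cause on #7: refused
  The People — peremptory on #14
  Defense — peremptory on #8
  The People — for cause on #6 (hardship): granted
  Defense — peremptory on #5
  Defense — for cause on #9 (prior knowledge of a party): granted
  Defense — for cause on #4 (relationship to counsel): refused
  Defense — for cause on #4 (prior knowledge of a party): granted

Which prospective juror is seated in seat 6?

Removed: #2, #4, #5, #6, #8, #9, #13, #14. (#1, #7 stay — for-cause denied.)
Seating in order: seats 1–6 → #1, #3, #7, #10, #11, #12; alternates → #15.
So seat 6 is #12.

12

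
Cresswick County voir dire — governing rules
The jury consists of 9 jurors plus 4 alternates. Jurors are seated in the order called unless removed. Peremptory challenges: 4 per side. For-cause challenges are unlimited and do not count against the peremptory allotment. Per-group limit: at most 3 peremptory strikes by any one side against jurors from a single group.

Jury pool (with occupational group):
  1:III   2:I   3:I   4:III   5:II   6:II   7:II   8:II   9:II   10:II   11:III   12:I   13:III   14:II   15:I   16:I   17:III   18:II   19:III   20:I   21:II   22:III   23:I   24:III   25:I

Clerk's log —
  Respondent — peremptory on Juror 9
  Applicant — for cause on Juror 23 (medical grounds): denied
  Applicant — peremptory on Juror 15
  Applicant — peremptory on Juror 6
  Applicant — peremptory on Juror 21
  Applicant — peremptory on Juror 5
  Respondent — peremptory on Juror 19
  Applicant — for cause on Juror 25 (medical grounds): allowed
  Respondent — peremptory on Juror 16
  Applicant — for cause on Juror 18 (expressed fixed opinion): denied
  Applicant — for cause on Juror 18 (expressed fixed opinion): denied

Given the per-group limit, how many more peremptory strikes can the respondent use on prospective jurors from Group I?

1

Respondent peremptories so far: #9, #19, #16 — 3 of 4 used, 1 left overall.
Against Group I: #16 — 1 used; per-group cap 3 leaves 2.
Binding limit: min(1, 2) = 1.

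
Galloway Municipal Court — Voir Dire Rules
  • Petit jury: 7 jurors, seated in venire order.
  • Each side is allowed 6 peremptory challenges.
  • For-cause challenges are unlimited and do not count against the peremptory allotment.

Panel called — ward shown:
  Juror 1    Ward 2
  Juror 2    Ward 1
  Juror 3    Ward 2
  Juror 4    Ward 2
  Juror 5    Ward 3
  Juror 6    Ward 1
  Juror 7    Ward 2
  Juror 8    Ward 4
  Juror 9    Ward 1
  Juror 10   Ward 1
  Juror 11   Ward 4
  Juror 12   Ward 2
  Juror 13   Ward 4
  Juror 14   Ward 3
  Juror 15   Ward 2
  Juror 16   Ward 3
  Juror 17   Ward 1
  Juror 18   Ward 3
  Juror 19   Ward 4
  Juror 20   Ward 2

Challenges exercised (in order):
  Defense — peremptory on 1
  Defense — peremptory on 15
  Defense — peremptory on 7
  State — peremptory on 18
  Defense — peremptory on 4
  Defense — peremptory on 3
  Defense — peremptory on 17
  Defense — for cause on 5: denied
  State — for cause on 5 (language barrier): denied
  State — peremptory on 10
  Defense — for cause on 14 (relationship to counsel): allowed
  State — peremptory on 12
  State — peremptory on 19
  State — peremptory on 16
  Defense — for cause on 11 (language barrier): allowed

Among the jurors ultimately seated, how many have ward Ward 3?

Removed: #1, #3, #4, #7, #10, #11, #12, #14, #15, #16, #17, #18, #19.
Seated jurors 1–7: #2, #5, #6, #8, #9, #13, #20.
Of those, in Ward 3: #5 → 1.

1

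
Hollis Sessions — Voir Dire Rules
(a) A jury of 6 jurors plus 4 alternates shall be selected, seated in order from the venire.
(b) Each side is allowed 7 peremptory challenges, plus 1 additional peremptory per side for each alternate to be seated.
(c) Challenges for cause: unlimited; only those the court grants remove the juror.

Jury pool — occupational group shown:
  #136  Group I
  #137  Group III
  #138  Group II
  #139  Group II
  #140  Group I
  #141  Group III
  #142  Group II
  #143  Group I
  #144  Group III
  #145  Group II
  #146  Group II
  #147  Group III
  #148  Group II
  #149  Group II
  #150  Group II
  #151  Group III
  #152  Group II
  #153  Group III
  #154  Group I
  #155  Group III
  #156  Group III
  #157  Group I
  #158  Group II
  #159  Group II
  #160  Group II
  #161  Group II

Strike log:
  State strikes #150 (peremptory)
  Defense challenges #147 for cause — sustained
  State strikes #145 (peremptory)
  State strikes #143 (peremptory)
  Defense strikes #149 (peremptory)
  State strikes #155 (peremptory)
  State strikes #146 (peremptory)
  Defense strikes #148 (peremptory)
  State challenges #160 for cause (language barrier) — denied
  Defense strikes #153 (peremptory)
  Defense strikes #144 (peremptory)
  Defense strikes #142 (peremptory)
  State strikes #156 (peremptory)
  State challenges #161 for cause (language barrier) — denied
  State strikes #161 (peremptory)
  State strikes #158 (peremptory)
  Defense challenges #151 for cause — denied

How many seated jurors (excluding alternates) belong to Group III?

Removed: #142, #143, #144, #145, #146, #147, #148, #149, #150, #153, #155, #156, #158, #161.
Seated jurors 1–6: #136, #137, #138, #139, #140, #141 (alternates #151, #152, #154, #157 not counted).
Of those, in Group III: #137, #141 → 2.

2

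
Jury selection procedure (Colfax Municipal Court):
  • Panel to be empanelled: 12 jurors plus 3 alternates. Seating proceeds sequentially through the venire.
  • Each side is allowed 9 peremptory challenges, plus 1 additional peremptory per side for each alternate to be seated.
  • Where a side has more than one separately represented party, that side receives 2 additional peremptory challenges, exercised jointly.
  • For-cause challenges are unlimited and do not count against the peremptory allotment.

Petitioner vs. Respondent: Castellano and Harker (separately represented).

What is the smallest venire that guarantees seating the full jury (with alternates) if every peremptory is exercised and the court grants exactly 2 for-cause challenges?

Seats to fill: 12 + 3 alternates = 15.
Peremptories — Petitioner: 9 + 1×3 = 12; Respondent: 9 + 1×3 + 2 = 14; total 26.
For-cause removals: 2.
Minimum venire: 15 + 26 + 2 = 43.

43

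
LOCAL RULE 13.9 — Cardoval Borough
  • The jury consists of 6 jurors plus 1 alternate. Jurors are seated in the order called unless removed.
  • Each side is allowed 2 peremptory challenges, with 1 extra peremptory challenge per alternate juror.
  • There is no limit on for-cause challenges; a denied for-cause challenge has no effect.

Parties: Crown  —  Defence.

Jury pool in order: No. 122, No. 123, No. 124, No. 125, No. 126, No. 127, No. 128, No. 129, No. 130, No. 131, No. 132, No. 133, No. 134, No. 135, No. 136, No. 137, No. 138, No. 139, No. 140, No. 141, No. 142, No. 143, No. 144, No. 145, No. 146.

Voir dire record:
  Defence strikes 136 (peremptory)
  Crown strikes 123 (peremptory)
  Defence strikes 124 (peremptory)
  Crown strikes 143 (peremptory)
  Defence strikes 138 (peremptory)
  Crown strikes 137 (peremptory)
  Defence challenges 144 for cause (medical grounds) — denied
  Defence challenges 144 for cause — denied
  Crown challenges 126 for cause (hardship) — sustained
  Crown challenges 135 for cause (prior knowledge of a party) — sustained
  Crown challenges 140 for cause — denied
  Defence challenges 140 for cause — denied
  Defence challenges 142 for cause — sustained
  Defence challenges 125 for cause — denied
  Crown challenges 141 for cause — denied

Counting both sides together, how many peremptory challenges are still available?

0

Crown allotment: 2 base + 1 × 1 alternate = 3. Defence allotment: 2 base + 1 × 1 alternate = 3.
Crown peremptories used: #123, #143, #137 — 3 (for-cause on #126, #135, #140, #141 don't count).
Defence peremptories used: #136, #124, #138 — 3 (for-cause on #144, #144, #140, #142, #125 don't count).
Remaining: (3 − 3) + (3 − 3) = 0.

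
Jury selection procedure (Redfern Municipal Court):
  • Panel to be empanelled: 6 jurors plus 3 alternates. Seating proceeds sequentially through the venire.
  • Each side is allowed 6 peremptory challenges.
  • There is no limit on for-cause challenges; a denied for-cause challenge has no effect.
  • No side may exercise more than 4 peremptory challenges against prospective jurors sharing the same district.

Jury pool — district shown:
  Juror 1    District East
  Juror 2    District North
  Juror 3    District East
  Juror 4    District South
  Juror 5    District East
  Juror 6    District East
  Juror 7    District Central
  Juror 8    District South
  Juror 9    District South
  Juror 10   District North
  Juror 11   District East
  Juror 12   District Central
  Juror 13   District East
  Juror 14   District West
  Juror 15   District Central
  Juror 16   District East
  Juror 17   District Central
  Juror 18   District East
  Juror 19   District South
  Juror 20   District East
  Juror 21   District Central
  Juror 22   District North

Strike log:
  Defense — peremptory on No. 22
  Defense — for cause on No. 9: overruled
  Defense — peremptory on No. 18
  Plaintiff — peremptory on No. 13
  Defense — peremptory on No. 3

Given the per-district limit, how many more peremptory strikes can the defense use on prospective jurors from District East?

2

Defense peremptories so far: #22, #18, #3 — 3 of 6 used, 3 left overall.
Against District East: #18, #3 — 2 used; per-district cap 4 leaves 2.
Binding limit: min(3, 2) = 2.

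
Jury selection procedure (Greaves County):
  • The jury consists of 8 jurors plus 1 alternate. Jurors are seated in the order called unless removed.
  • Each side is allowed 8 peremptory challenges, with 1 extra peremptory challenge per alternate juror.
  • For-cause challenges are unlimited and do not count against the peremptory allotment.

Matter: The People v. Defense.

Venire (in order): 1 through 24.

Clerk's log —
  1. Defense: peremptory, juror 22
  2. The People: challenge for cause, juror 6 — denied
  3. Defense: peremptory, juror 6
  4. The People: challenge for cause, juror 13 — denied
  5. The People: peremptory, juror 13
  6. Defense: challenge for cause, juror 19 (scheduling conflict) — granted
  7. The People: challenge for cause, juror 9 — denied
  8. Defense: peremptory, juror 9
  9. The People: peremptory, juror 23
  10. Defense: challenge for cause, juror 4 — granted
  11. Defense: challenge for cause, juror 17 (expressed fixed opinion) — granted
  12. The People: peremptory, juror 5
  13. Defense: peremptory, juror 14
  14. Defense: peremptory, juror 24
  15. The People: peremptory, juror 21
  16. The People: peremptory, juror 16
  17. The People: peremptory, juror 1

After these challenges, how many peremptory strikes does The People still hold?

The People allotment: 8 base + 1 × 1 alternate = 9.
The People peremptories used: #13, #23, #5, #21, #16, #1 — 6 (for-cause on #6, #13, #9 don't count).
Remaining: 9 − 6 = 3.

3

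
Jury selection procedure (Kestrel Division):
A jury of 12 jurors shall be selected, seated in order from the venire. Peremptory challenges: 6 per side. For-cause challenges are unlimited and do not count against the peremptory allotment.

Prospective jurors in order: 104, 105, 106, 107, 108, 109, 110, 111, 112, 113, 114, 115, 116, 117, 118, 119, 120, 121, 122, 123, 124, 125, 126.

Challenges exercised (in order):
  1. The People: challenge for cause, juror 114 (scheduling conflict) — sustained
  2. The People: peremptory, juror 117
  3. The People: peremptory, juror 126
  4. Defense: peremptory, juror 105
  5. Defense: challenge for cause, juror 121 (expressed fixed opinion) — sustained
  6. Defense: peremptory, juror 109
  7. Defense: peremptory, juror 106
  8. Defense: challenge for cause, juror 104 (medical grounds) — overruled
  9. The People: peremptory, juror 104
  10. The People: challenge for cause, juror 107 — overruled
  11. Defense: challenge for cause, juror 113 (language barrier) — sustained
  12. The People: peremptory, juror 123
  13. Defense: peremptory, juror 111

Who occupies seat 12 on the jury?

125

Removed: #104, #105, #106, #109, #111, #113, #114, #117, #121, #123, #126. (#107 stays — for-cause denied.)
Seating in order: seats 1–12 → #107, #108, #110, #112, #115, #116, #118, #119, #120, #122, #124, #125.
So seat 12 is #125.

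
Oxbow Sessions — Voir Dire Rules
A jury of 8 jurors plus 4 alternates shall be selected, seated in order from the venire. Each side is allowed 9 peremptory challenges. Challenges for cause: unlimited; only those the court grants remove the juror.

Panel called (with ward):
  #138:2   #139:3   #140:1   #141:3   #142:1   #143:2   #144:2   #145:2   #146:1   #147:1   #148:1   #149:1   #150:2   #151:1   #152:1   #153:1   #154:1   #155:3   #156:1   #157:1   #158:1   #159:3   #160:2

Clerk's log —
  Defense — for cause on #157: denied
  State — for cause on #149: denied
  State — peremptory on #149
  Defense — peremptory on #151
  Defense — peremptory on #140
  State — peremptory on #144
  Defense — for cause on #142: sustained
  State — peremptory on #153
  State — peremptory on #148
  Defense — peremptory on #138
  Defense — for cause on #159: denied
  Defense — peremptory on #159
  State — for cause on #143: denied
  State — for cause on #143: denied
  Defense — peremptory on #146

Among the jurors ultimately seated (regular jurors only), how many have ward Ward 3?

Removed: #138, #140, #142, #144, #146, #148, #149, #151, #153, #159.
Seated jurors 1–8: #139, #141, #143, #145, #147, #150, #152, #154 (alternates #155, #156, #157, #158 not counted).
Of those, in Ward 3: #139, #141 → 2.

2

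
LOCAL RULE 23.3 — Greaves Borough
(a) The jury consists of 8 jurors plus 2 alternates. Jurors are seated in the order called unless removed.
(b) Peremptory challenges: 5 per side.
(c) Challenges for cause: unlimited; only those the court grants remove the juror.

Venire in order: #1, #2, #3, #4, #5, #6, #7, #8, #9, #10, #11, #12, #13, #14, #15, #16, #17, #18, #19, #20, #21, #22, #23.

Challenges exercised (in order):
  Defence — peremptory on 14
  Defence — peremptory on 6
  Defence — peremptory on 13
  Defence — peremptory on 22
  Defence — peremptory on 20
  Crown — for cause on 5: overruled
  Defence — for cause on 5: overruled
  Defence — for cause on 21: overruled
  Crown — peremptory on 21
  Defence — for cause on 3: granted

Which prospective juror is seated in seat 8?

Removed: #3, #6, #13, #14, #20, #21, #22. (#5 stays — for-cause denied.)
Filling seats in venire order through position 8: #1, #2, #4, #5, #7, #8, #9, #10.
So seat 8 is #10.

10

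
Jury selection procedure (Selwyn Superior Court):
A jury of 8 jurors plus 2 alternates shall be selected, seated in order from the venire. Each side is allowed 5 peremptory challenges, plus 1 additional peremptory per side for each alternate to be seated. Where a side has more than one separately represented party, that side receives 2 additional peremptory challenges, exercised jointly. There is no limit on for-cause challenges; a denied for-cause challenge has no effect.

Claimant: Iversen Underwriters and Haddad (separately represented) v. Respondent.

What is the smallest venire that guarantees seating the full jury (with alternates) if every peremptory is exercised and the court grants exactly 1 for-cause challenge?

Seats to fill: 8 + 2 alternates = 10.
Peremptories — Claimant: 5 + 1×2 + 2 = 9; Respondent: 5 + 1×2 = 7; total 16.
For-cause removals: 1.
Minimum venire: 10 + 16 + 1 = 27.

27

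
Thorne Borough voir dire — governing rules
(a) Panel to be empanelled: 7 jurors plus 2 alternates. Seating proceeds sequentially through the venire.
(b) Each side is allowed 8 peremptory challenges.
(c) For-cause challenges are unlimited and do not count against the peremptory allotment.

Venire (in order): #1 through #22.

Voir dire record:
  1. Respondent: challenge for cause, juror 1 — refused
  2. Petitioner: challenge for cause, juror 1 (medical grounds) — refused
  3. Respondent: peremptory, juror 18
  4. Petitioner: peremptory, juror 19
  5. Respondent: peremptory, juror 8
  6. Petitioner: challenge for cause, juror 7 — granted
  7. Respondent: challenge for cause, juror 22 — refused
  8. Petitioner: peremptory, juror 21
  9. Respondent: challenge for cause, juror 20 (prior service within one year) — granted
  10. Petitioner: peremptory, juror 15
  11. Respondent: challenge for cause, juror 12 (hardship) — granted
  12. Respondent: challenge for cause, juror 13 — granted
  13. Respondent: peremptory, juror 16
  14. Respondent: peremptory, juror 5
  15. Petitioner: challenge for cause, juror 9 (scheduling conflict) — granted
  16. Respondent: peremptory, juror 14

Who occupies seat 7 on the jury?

11

Removed: #5, #7, #8, #9, #12, #13, #14, #15, #16, #18, #19, #20, #21. (#1, #22 stay — for-cause denied.)
Seating in order: seats 1–7 → #1, #2, #3, #4, #6, #10, #11; alternates → #17, #22.
So seat 7 is #11.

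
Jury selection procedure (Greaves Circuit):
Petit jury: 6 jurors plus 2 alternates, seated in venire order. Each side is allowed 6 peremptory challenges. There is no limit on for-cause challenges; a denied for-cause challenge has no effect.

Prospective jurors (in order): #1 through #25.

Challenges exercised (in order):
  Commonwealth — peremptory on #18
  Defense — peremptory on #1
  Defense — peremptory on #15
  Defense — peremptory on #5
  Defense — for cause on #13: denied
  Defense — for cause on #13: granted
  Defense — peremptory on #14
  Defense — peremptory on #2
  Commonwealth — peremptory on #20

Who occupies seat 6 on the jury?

9

Removed: #1, #2, #5, #13, #14, #15, #18, #20.
Seating in order: seats 1–6 → #3, #4, #6, #7, #8, #9; alternates → #10, #11.
So seat 6 is #9.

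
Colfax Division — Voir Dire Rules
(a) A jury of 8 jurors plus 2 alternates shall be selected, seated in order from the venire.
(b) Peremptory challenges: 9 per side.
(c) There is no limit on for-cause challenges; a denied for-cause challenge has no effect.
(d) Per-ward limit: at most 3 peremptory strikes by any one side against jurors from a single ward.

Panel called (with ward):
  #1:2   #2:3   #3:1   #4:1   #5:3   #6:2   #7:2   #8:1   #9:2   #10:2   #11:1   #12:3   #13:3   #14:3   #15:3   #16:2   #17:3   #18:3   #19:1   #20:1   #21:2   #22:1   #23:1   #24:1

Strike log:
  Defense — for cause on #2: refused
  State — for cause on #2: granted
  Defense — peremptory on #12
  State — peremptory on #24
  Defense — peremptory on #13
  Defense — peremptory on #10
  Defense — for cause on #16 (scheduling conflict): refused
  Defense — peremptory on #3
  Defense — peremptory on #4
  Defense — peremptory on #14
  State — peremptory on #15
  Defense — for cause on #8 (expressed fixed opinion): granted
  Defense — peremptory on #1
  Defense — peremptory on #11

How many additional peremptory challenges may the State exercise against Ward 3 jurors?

2

State peremptories so far: #24, #15 — 2 of 9 used, 7 left overall.
Against Ward 3: #15 — 1 used; per-ward cap 3 leaves 2.
Binding limit: min(7, 2) = 2.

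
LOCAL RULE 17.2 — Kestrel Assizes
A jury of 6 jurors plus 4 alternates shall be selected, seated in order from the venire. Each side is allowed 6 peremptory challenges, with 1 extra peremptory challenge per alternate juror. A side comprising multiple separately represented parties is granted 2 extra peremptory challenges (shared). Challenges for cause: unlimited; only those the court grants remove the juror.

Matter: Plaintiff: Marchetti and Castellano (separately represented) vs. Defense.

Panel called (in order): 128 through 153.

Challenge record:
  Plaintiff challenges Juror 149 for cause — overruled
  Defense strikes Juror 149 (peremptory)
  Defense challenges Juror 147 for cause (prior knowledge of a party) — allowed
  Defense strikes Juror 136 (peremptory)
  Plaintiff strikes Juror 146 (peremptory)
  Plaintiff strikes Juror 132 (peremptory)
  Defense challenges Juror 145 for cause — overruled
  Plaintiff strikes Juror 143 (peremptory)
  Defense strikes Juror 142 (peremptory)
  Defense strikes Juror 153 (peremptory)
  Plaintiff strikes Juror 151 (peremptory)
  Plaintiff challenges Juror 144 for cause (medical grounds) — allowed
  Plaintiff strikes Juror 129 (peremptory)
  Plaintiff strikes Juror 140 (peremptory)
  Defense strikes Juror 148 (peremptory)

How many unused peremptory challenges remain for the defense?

5

Defense allotment: 6 base + 1 × 4 alternates = 10.
Defense peremptories used: #149, #136, #142, #153, #148 — 5 (for-cause on #147, #145 don't count).
Remaining: 10 − 5 = 5.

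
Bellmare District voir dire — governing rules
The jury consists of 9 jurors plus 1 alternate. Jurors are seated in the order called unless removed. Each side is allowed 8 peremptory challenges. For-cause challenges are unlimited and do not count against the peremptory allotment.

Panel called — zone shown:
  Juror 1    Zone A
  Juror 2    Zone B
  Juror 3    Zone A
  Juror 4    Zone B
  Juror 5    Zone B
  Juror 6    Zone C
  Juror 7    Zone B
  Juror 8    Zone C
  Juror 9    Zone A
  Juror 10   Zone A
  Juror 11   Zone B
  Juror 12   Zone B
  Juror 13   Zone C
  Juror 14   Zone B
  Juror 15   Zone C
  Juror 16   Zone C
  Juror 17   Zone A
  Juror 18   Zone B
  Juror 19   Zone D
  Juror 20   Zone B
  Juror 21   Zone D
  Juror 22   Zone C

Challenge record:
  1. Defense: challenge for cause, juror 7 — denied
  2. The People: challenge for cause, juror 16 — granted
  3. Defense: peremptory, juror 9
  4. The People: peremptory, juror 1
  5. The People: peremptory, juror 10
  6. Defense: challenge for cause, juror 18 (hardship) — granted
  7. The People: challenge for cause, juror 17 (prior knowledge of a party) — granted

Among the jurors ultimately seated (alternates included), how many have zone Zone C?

Removed: #1, #9, #10, #16, #17, #18.
Seated (10 incl. alternates): #2, #3, #4, #5, #6, #7, #8, #11, #12, #13.
Of those, in Zone C: #6, #8, #13 → 3.

3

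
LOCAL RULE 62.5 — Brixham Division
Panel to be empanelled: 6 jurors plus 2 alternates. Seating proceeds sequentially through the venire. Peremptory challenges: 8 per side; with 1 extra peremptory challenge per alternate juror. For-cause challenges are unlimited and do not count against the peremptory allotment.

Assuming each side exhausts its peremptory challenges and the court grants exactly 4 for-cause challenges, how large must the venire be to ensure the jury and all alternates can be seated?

Seats to fill: 6 + 2 alternates = 8.
Peremptories: 8 + 1×2 = 10 per side × 2 sides = 20.
For-cause removals: 4.
Minimum venire: 8 + 20 + 4 = 32.

32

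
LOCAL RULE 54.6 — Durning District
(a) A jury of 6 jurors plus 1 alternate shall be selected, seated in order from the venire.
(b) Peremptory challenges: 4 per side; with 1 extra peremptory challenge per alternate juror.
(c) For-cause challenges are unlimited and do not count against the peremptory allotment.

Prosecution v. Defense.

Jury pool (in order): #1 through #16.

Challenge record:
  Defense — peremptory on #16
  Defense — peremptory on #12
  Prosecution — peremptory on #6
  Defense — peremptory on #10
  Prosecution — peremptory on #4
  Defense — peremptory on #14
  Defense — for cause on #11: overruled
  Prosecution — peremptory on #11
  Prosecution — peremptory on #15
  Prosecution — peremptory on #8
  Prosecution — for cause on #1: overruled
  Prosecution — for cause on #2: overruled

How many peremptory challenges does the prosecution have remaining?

0

Prosecution allotment: 4 base + 1 × 1 alternate = 5.
Prosecution peremptories used: #6, #4, #11, #15, #8 — 5 (for-cause on #1, #2 don't count).
Remaining: 5 − 5 = 0.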